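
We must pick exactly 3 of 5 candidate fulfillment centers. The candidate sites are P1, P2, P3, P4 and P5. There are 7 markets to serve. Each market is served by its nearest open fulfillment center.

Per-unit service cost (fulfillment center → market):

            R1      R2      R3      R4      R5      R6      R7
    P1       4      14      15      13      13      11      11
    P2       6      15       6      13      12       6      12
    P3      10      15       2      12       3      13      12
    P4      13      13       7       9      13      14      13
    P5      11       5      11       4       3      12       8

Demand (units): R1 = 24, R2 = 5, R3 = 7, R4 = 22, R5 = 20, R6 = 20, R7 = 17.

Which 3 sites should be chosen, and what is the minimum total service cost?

Choose P1, P2 and P5; total service cost 567.

With exactly 3 open, each market uses its cheapest among the chosen.
{P1, P2, P5}: R1→P1 4·24=96, R2→P5 5·5=25, R3→P2 6·7=42, R4→P5 4·22=88, R5→P5 3·20=60, R6→P2 6·20=120, R7→P5 8·17=136. Service cost 567.
{P2, P3, P5}: service cost 587
{P2, P4, P5}: service cost 615
Among all 10 size-3 choices, {P1, P2, P5} is lowest.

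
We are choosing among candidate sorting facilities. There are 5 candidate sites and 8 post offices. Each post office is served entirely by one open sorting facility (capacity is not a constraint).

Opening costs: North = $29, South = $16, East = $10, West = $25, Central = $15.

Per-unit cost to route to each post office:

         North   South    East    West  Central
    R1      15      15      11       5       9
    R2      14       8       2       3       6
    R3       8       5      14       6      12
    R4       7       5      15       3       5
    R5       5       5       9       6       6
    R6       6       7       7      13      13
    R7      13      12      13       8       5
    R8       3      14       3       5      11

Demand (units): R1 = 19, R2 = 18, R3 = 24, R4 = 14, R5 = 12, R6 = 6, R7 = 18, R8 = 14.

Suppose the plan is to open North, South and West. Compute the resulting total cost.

Total cost: 663

Each post office is assigned to its cheapest site among the open ones.
{North, South, West}: R1→West 5·19=95, R2→West 3·18=54, R3→South 5·24=120, R4→West 3·14=42, R5→North 5·12=60, R6→North 6·6=36, R7→West 8·18=144, R8→North 3·14=42. Service 593; fixed 70; total 663.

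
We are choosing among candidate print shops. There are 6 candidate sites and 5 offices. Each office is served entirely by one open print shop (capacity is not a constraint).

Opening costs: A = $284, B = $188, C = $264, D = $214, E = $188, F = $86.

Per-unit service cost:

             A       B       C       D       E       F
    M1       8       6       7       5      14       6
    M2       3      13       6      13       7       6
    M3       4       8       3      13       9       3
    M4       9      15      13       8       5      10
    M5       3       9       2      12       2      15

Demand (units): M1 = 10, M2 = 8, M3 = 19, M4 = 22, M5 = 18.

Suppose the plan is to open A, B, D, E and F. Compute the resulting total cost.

Each office is assigned to its cheapest site among the open ones.
{A, B, D, E, F}: M1→D 5·10=50, M2→A 3·8=24, M3→F 3·19=57, M4→E 5·22=110, M5→E 2·18=36. Service 277; fixed 960; total 1237.

Total cost: 1237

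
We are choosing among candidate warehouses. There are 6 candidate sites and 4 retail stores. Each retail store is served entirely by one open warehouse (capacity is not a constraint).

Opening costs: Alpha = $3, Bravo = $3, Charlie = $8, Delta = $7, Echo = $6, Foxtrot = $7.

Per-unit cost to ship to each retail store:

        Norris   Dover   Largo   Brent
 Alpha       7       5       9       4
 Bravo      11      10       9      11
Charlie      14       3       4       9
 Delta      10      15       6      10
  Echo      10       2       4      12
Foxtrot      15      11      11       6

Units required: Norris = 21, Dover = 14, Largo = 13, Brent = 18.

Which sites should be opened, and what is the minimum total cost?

Open Alpha and Echo; minimum total cost 308.

For any fixed open set, each retail store goes to its cheapest open site; total = fixed + service.
{Alpha, Echo}: Norris→Alpha 7·21=147, Dover→Echo 2·14=28, Largo→Echo 4·13=52, Brent→Alpha 4·18=72. Service 299; fixed 9; total 308.
{Alpha, Bravo, Echo}: Norris→Alpha 7·21=147, Dover→Echo 2·14=28, Largo→Echo 4·13=52, Brent→Alpha 4·18=72. Service 299; fixed 12; total 311.
{Alpha, Delta, Echo}: Norris→Alpha 7·21=147, Dover→Echo 2·14=28, Largo→Echo 4·13=52, Brent→Alpha 4·18=72. Service 299; fixed 16; total 315.
{Alpha, Bravo, Charlie, Delta, Echo, Foxtrot}: service 299 + fixed 34 = 333
No other subset beats 308.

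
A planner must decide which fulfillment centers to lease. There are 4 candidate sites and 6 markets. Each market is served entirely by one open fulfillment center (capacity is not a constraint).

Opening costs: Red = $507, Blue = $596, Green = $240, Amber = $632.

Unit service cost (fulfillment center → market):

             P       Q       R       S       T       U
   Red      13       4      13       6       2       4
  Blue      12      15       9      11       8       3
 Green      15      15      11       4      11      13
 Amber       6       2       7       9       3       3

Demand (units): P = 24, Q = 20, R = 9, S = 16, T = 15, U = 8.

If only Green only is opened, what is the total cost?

Each market is assigned to its cheapest site among the open ones.
{Green}: P→Green 15·24=360, Q→Green 15·20=300, R→Green 11·9=99, S→Green 4·16=64, T→Green 11·15=165, U→Green 13·8=104. Service 1092; fixed 240; total 1332.

Total cost: 1332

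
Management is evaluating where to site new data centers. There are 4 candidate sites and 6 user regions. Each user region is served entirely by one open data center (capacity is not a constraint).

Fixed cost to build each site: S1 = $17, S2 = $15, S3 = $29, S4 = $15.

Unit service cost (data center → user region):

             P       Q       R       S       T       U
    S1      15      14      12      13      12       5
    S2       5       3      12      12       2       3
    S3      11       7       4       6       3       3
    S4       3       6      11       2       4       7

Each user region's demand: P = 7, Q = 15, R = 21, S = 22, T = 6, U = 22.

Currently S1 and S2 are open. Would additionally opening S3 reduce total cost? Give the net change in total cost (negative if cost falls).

Current service cost with {S1, S2}: 674.
Adding S3: each user region re-picks its cheapest; new service cost 374, saving 300.
Extra fixed cost: 29. Net change = 29 − 300 = -271.
(Totals: 706 → 435.)

Yes — net change −271 (cost falls by 271).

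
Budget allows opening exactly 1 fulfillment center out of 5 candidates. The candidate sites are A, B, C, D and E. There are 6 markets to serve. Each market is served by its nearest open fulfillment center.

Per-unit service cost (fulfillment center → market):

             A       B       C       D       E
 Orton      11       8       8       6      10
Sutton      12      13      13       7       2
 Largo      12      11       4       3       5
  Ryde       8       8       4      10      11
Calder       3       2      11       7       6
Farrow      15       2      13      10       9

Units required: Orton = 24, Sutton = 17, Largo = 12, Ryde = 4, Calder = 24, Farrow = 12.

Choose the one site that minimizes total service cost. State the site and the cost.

With exactly 1 open, each market uses its cheapest among the chosen.
{D}: Orton→D 6·24=144, Sutton→D 7·17=119, Largo→D 3·12=36, Ryde→D 10·4=40, Calder→D 7·24=168, Farrow→D 10·12=120. Service cost 627.
{E}: service cost 630
{B}: service cost 649
Among all 5 size-1 choices, {D} is lowest.

Choose D only; total service cost 627.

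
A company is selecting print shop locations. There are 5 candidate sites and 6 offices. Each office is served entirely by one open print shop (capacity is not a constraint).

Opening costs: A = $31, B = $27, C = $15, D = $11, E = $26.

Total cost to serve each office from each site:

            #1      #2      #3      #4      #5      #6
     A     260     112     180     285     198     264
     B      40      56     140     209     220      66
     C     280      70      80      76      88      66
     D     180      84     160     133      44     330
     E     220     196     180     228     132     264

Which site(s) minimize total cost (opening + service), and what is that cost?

Open B, C and D; minimum total cost 415.

For any fixed open set, each office goes to its cheapest open site; total = fixed + service.
{B, C, D}: #1→B 40, #2→B 56, #3→C 80, #4→C 76, #5→D 44, #6→B 66. Service 362; fixed 53; total 415.
{B, C, D, E}: service 362 + fixed 79 = 441
{A, B, C, D}: service 362 + fixed 84 = 446
{A, B, C, D, E}: service 362 + fixed 110 = 472
No other subset beats 415.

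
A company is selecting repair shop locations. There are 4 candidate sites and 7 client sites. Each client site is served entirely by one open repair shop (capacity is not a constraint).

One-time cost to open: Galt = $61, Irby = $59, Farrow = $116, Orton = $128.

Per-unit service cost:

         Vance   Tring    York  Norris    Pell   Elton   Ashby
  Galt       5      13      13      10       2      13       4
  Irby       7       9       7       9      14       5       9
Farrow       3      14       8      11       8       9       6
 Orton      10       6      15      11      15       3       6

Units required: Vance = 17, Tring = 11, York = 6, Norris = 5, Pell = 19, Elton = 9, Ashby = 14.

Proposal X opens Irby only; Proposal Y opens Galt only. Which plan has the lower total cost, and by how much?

Proposal X: {Irby}: Vance→Irby 7·17=119, Tring→Irby 9·11=99, York→Irby 7·6=42, Norris→Irby 9·5=45, Pell→Irby 14·19=266, Elton→Irby 5·9=45, Ashby→Irby 9·14=126. Service 742; fixed 59; total 801.
Proposal Y: {Galt}: Vance→Galt 5·17=85, Tring→Galt 13·11=143, York→Galt 13·6=78, Norris→Galt 10·5=50, Pell→Galt 2·19=38, Elton→Galt 13·9=117, Ashby→Galt 4·14=56. Service 567; fixed 61; total 628.
Difference: |801 − 628| = 173.

Proposal Y is cheaper by 173.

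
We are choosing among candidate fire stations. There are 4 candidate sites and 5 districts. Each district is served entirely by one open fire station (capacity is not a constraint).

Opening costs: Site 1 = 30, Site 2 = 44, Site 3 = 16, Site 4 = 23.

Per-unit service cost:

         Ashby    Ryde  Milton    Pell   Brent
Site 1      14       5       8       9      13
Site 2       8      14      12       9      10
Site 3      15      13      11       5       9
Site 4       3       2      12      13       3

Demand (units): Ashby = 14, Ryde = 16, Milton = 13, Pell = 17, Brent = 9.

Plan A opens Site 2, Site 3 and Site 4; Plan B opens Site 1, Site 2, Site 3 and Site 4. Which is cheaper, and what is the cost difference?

Plan A: {Site 2, Site 3, Site 4}: Ashby→Site 4 3·14=42, Ryde→Site 4 2·16=32, Milton→Site 3 11·13=143, Pell→Site 3 5·17=85, Brent→Site 4 3·9=27. Service 329; fixed 83; total 412.
Plan B: {Site 1, Site 2, Site 3, Site 4}: Ashby→Site 4 3·14=42, Ryde→Site 4 2·16=32, Milton→Site 1 8·13=104, Pell→Site 3 5·17=85, Brent→Site 4 3·9=27. Service 290; fixed 113; total 403.
Difference: |412 − 403| = 9.

Plan B is cheaper by 9.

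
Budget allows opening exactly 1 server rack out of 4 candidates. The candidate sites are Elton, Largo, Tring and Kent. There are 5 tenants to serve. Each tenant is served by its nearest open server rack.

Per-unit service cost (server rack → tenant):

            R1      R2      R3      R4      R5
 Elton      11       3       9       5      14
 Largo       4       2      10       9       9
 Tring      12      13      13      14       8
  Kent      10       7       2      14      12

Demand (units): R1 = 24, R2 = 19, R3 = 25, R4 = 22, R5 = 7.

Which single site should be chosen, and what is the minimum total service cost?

Choose Largo only; total service cost 645.

With exactly 1 open, each tenant uses its cheapest among the chosen.
{Largo}: R1→Largo 4·24=96, R2→Largo 2·19=38, R3→Largo 10·25=250, R4→Largo 9·22=198, R5→Largo 9·7=63. Service cost 645.
{Elton}: service cost 754
{Kent}: service cost 815
Among all 4 size-1 choices, {Largo} is lowest.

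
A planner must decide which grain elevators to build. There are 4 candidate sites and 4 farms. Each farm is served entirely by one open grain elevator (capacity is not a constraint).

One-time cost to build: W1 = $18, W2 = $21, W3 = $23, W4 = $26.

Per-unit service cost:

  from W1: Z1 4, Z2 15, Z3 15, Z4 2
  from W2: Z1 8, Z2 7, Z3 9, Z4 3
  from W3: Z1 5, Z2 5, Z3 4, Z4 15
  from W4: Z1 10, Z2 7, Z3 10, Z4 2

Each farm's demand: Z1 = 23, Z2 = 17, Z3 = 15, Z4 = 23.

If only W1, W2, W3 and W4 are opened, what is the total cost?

Total cost: 371

Each farm is assigned to its cheapest site among the open ones.
{W1, W2, W3, W4}: Z1→W1 4·23=92, Z2→W3 5·17=85, Z3→W3 4·15=60, Z4→W1 2·23=46. Service 283; fixed 88; total 371.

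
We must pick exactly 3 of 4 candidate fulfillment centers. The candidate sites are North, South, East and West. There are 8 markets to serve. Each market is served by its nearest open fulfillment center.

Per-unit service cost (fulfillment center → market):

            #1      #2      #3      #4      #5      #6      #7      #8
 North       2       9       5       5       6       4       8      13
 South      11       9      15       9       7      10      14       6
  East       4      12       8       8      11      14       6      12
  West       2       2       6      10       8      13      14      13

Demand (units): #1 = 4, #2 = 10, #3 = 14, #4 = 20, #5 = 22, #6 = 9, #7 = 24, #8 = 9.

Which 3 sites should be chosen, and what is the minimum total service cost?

Choose North, South and West; total service cost 612.

With exactly 3 open, each market uses its cheapest among the chosen.
{North, South, West}: #1→North 2·4=8, #2→West 2·10=20, #3→North 5·14=70, #4→North 5·20=100, #5→North 6·22=132, #6→North 4·9=36, #7→North 8·24=192, #8→South 6·9=54. Service cost 612.
{North, East, West}: service cost 618
{North, South, East}: service cost 634
Among all 4 size-3 choices, {North, South, West} is lowest.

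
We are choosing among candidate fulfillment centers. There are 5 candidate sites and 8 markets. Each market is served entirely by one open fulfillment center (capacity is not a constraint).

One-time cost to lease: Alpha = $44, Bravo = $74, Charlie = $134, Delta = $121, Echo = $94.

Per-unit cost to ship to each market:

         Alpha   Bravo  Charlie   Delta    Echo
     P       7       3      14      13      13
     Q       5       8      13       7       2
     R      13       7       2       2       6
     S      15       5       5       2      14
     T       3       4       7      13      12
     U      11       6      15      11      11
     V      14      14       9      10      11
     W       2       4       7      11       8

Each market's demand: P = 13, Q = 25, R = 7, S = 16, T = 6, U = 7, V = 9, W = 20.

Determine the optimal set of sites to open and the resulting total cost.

For any fixed open set, each market goes to its cheapest open site; total = fixed + service.
{Alpha, Bravo, Echo}: P→Bravo 3·13=39, Q→Echo 2·25=50, R→Echo 6·7=42, S→Bravo 5·16=80, T→Alpha 3·6=18, U→Bravo 6·7=42, V→Echo 11·9=99, W→Alpha 2·20=40. Service 410; fixed 212; total 622.
{Bravo, Echo}: P→Bravo 3·13=39, Q→Echo 2·25=50, R→Echo 6·7=42, S→Bravo 5·16=80, T→Bravo 4·6=24, U→Bravo 6·7=42, V→Echo 11·9=99, W→Bravo 4·20=80. Service 456; fixed 168; total 624.
{Alpha, Bravo}: service 519 + fixed 118 = 637
{Alpha, Bravo, Charlie, Delta, Echo}: P→Bravo 3·13=39, Q→Echo 2·25=50, R→Charlie 2·7=14, S→Delta 2·16=32, T→Alpha 3·6=18, U→Bravo 6·7=42, V→Charlie 9·9=81, W→Alpha 2·20=40. Service 316; fixed 467; total 783.
No other subset beats 622.

Open Alpha, Bravo and Echo; minimum total cost 622.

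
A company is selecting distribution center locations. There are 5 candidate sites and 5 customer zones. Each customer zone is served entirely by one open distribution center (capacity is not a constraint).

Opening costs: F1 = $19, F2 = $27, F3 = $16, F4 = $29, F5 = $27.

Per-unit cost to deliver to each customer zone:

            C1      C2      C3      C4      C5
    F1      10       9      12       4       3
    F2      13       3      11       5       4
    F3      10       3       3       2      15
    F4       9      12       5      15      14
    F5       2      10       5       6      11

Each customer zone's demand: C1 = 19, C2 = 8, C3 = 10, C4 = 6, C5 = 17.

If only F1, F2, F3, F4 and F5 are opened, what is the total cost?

Each customer zone is assigned to its cheapest site among the open ones.
{F1, F2, F3, F4, F5}: C1→F5 2·19=38, C2→F2 3·8=24, C3→F3 3·10=30, C4→F3 2·6=12, C5→F1 3·17=51. Service 155; fixed 118; total 273.

Total cost: 273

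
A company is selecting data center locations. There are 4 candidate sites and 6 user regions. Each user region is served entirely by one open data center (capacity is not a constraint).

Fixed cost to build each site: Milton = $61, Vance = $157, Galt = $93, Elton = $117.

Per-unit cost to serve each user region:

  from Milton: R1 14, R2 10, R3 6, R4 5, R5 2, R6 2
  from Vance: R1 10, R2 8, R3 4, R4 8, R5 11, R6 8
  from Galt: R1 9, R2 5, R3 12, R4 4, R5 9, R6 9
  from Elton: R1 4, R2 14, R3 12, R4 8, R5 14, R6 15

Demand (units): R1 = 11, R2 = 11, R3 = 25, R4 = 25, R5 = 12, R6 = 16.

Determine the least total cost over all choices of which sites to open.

For any fixed open set, each user region goes to its cheapest open site; total = fixed + service.
{Milton, Galt}: R1→Galt 9·11=99, R2→Galt 5·11=55, R3→Milton 6·25=150, R4→Galt 4·25=100, R5→Milton 2·12=24, R6→Milton 2·16=32. Service 460; fixed 154; total 614.
{Milton}: service 595 + fixed 61 = 656
{Milton, Elton}: service 485 + fixed 178 = 663
{Milton, Vance, Galt, Elton}: R1→Elton 4·11=44, R2→Galt 5·11=55, R3→Vance 4·25=100, R4→Galt 4·25=100, R5→Milton 2·12=24, R6→Milton 2·16=32. Service 355; fixed 428; total 783.
No other subset beats 614.

Minimum total cost: 614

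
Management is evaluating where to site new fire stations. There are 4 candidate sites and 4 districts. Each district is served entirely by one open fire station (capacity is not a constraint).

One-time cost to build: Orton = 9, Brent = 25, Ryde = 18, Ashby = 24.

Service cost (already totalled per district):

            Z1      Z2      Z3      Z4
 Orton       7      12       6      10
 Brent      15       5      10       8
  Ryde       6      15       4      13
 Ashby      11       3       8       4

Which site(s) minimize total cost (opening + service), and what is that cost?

Open Orton only; minimum total cost 44.

For any fixed open set, each district goes to its cheapest open site; total = fixed + service.
{Orton}: Z1→Orton 7, Z2→Orton 12, Z3→Orton 6, Z4→Orton 10. Service 35; fixed 9; total 44.
{Ashby}: service 26 + fixed 24 = 50
{Orton, Ashby}: Z1→Orton 7, Z2→Ashby 3, Z3→Orton 6, Z4→Ashby 4. Service 20; fixed 33; total 53.
{Orton, Brent, Ryde, Ashby}: service 17 + fixed 76 = 93
No other subset beats 44.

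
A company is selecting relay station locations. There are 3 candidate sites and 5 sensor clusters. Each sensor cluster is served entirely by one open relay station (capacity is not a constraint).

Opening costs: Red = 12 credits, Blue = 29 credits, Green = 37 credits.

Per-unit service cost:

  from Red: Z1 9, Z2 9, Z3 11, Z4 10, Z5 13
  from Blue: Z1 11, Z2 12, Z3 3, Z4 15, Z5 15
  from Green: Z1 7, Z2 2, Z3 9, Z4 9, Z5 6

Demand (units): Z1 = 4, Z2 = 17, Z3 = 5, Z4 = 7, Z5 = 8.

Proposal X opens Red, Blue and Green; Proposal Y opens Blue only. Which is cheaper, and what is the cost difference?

Proposal X: {Red, Blue, Green}: Z1→Green 7·4=28, Z2→Green 2·17=34, Z3→Blue 3·5=15, Z4→Green 9·7=63, Z5→Green 6·8=48. Service 188; fixed 78; total 266.
Proposal Y: {Blue}: Z1→Blue 11·4=44, Z2→Blue 12·17=204, Z3→Blue 3·5=15, Z4→Blue 15·7=105, Z5→Blue 15·8=120. Service 488; fixed 29; total 517.
Difference: |266 − 517| = 251.

Proposal X is cheaper by 251.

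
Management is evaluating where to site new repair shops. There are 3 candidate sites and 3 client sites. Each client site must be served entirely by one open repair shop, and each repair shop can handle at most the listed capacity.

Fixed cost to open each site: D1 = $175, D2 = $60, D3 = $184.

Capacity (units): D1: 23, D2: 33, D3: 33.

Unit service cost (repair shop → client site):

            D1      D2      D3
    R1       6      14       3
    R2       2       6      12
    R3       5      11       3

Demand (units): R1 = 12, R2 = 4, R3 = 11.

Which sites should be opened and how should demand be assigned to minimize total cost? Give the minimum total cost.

Open {D3}: R1→D3 3·12=36, R2→D3 12·4=48, R3→D3 3·11=33.
Loads: D3 carries 27/33. Service 117; fixed 184; total 301.
Next best feasible plan costs 337.

Minimum total cost: 301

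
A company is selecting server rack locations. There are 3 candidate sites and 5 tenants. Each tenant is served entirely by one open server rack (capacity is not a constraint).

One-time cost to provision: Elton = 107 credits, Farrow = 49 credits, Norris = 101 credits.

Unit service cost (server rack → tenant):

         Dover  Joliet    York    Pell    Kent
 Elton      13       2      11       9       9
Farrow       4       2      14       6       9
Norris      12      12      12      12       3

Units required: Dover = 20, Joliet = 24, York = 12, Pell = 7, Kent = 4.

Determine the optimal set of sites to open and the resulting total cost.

For any fixed open set, each tenant goes to its cheapest open site; total = fixed + service.
{Farrow}: Dover→Farrow 4·20=80, Joliet→Farrow 2·24=48, York→Farrow 14·12=168, Pell→Farrow 6·7=42, Kent→Farrow 9·4=36. Service 374; fixed 49; total 423.
{Farrow, Norris}: Dover→Farrow 4·20=80, Joliet→Farrow 2·24=48, York→Norris 12·12=144, Pell→Farrow 6·7=42, Kent→Norris 3·4=12. Service 326; fixed 150; total 476.
{Elton, Farrow}: Dover→Farrow 4·20=80, Joliet→Elton 2·24=48, York→Elton 11·12=132, Pell→Farrow 6·7=42, Kent→Elton 9·4=36. Service 338; fixed 156; total 494.
{Elton, Farrow, Norris}: Dover→Farrow 4·20=80, Joliet→Elton 2·24=48, York→Elton 11·12=132, Pell→Farrow 6·7=42, Kent→Norris 3·4=12. Service 314; fixed 257; total 571.
No other subset beats 423.

Open Farrow only; minimum total cost 423.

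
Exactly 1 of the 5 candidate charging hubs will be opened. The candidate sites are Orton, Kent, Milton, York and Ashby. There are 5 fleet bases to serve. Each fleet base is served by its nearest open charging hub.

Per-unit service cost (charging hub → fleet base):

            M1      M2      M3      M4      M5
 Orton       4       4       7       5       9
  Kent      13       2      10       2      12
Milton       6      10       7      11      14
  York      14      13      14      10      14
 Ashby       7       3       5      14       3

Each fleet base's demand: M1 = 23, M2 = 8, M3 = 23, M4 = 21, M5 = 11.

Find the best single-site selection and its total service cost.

With exactly 1 open, each fleet base uses its cheapest among the chosen.
{Orton}: M1→Orton 4·23=92, M2→Orton 4·8=32, M3→Orton 7·23=161, M4→Orton 5·21=105, M5→Orton 9·11=99. Service cost 489.
{Ashby}: service cost 627
{Kent}: service cost 719
Among all 5 size-1 choices, {Orton} is lowest.

Choose Orton only; total service cost 489.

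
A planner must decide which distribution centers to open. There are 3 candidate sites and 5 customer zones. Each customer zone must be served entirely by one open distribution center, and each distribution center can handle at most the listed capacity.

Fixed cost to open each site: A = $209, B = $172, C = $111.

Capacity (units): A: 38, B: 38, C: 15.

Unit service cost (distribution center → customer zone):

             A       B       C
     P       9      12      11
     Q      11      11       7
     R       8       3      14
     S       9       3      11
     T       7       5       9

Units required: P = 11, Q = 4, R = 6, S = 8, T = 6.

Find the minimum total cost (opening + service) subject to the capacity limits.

Minimum total cost: 420

Open {B}: P→B 12·11=132, Q→B 11·4=44, R→B 3·6=18, S→B 3·8=24, T→B 5·6=30.
Loads: B carries 35/38. Service 248; fixed 172; total 420.
Next best feasible plan costs 504.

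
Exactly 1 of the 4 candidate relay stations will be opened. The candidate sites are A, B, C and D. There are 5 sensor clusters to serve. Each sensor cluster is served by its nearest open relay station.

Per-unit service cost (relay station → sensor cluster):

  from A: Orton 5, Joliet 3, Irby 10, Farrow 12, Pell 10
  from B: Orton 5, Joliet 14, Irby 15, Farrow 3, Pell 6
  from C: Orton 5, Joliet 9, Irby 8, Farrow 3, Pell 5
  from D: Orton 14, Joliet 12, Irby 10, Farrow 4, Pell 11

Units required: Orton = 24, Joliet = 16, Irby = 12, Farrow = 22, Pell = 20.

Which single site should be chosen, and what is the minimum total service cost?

Choose C only; total service cost 526.

With exactly 1 open, each sensor cluster uses its cheapest among the chosen.
{C}: Orton→C 5·24=120, Joliet→C 9·16=144, Irby→C 8·12=96, Farrow→C 3·22=66, Pell→C 5·20=100. Service cost 526.
{B}: service cost 710
{A}: service cost 752
Among all 4 size-1 choices, {C} is lowest.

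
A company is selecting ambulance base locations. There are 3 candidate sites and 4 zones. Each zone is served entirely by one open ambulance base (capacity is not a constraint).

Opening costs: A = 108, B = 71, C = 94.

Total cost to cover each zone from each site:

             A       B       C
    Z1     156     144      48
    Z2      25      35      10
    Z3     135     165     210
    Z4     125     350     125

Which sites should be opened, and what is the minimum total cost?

Open C only; minimum total cost 487.

For any fixed open set, each zone goes to its cheapest open site; total = fixed + service.
{C}: Z1→C 48, Z2→C 10, Z3→C 210, Z4→C 125. Service 393; fixed 94; total 487.
{B, C}: service 348 + fixed 165 = 513
{A, C}: Z1→C 48, Z2→C 10, Z3→A 135, Z4→A 125. Service 318; fixed 202; total 520.
{A, B, C}: service 318 + fixed 273 = 591
No other subset beats 487.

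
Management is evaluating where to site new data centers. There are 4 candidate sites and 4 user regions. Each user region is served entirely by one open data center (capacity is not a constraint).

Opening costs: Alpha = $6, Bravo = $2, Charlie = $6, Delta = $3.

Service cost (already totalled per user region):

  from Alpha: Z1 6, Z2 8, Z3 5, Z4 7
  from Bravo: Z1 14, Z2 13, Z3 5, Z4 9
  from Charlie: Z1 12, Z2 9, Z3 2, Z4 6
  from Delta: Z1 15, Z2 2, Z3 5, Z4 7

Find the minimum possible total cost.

Minimum total cost: 29

For any fixed open set, each user region goes to its cheapest open site; total = fixed + service.
{Alpha, Delta}: Z1→Alpha 6, Z2→Delta 2, Z3→Alpha 5, Z4→Alpha 7. Service 20; fixed 9; total 29.
{Alpha, Bravo, Delta}: service 20 + fixed 11 = 31
{Alpha, Charlie, Delta}: Z1→Alpha 6, Z2→Delta 2, Z3→Charlie 2, Z4→Charlie 6. Service 16; fixed 15; total 31.
{Alpha, Bravo, Charlie, Delta}: Z1→Alpha 6, Z2→Delta 2, Z3→Charlie 2, Z4→Charlie 6. Service 16; fixed 17; total 33.
(All 15 nonempty subsets were checked; Alpha and Delta is lowest.)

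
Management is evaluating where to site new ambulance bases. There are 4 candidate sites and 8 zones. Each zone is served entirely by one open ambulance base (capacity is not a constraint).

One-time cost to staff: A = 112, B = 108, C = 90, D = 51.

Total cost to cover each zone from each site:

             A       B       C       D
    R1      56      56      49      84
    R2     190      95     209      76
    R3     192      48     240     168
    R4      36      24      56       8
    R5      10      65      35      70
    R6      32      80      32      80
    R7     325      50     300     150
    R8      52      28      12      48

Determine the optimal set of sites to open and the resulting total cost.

Open B and C; minimum total cost 543.

For any fixed open set, each zone goes to its cheapest open site; total = fixed + service.
{B, C}: R1→C 49, R2→B 95, R3→B 48, R4→B 24, R5→C 35, R6→C 32, R7→B 50, R8→C 12. Service 345; fixed 198; total 543.
{B}: R1→B 56, R2→B 95, R3→B 48, R4→B 24, R5→B 65, R6→B 80, R7→B 50, R8→B 28. Service 446; fixed 108; total 554.
{B, C, D}: service 310 + fixed 249 = 559
{A, B, C, D}: service 285 + fixed 361 = 646
(All 15 nonempty subsets were checked; B and C is lowest.)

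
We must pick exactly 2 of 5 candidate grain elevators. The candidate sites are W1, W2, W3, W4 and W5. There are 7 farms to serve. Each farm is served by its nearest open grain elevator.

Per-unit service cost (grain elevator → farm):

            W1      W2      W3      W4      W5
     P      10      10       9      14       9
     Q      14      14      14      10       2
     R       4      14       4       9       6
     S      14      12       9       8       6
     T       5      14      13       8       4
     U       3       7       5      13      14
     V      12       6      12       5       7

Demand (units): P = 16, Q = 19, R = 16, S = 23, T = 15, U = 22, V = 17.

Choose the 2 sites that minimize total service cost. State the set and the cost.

With exactly 2 open, each farm uses its cheapest among the chosen.
{W1, W5}: P→W5 9·16=144, Q→W5 2·19=38, R→W1 4·16=64, S→W5 6·23=138, T→W5 4·15=60, U→W1 3·22=66, V→W5 7·17=119. Service cost 629.
{W3, W5}: service cost 673
{W2, W5}: service cost 732
Among all 10 size-2 choices, {W1, W5} is lowest.

Choose W1 and W5; total service cost 629.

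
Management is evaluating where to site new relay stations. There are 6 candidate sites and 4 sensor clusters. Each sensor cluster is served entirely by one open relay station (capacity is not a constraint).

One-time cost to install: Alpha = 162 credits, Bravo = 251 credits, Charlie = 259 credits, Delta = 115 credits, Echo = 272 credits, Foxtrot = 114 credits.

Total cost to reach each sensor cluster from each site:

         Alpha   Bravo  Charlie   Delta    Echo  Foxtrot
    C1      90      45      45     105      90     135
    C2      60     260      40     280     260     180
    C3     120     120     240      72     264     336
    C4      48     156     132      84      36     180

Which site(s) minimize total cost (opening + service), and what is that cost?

Open Alpha only; minimum total cost 480.

For any fixed open set, each sensor cluster goes to its cheapest open site; total = fixed + service.
{Alpha}: C1→Alpha 90, C2→Alpha 60, C3→Alpha 120, C4→Alpha 48. Service 318; fixed 162; total 480.
{Alpha, Delta}: C1→Alpha 90, C2→Alpha 60, C3→Delta 72, C4→Alpha 48. Service 270; fixed 277; total 547.
{Alpha, Foxtrot}: C1→Alpha 90, C2→Alpha 60, C3→Alpha 120, C4→Alpha 48. Service 318; fixed 276; total 594.
{Alpha, Bravo, Charlie, Delta, Echo, Foxtrot}: service 193 + fixed 1173 = 1366
No other subset beats 480.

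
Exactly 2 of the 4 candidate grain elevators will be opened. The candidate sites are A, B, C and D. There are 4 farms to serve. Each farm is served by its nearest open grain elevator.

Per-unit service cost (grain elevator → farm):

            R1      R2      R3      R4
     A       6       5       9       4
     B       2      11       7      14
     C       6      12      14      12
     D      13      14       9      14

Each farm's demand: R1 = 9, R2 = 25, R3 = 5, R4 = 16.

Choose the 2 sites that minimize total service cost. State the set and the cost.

With exactly 2 open, each farm uses its cheapest among the chosen.
{A, B}: R1→B 2·9=18, R2→A 5·25=125, R3→B 7·5=35, R4→A 4·16=64. Service cost 242.
{A, C}: service cost 288
{A, D}: service cost 288
Among all 6 size-2 choices, {A, B} is lowest.

Choose A and B; total service cost 242.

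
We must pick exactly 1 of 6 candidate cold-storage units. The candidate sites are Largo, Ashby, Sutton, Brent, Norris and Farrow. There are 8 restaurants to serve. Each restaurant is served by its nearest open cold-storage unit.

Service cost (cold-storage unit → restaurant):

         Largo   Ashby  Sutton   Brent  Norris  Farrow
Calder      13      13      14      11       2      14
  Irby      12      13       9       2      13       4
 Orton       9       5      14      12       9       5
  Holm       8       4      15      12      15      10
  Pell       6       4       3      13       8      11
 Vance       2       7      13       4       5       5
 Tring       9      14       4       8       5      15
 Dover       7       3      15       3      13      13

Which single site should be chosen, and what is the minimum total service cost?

With exactly 1 open, each restaurant uses its cheapest among the chosen.
{Ashby}: Calder→Ashby 13, Irby→Ashby 13, Orton→Ashby 5, Holm→Ashby 4, Pell→Ashby 4, Vance→Ashby 7, Tring→Ashby 14, Dover→Ashby 3. Service cost 63.
{Brent}: service cost 65
{Largo}: service cost 66
Among all 6 size-1 choices, {Ashby} is lowest.

Choose Ashby only; total service cost 63.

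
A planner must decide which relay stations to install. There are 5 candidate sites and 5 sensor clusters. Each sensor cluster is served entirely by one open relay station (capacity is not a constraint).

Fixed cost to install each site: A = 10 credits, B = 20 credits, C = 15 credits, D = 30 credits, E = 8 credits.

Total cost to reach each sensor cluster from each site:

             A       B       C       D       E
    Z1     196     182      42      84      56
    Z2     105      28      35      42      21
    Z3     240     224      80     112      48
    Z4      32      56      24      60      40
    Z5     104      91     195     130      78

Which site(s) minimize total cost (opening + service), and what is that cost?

For any fixed open set, each sensor cluster goes to its cheapest open site; total = fixed + service.
{C, E}: Z1→C 42, Z2→E 21, Z3→E 48, Z4→C 24, Z5→E 78. Service 213; fixed 23; total 236.
{A, C, E}: service 213 + fixed 33 = 246
{E}: service 243 + fixed 8 = 251
{A, B, C, D, E}: service 213 + fixed 83 = 296
No other subset beats 236.

Open C and E; minimum total cost 236.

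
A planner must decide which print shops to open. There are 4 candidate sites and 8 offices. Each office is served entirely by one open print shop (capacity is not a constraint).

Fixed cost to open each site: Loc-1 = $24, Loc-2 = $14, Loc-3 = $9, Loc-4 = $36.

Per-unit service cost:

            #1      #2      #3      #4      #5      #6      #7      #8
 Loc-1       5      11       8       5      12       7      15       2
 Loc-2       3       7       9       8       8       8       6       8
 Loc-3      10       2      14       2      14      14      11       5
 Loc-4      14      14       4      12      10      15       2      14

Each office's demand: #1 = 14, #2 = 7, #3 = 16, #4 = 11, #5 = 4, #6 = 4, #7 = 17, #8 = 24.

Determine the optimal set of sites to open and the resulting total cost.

For any fixed open set, each office goes to its cheapest open site; total = fixed + service.
{Loc-1, Loc-2, Loc-3, Loc-4}: #1→Loc-2 3·14=42, #2→Loc-3 2·7=14, #3→Loc-4 4·16=64, #4→Loc-3 2·11=22, #5→Loc-2 8·4=32, #6→Loc-1 7·4=28, #7→Loc-4 2·17=34, #8→Loc-1 2·24=48. Service 284; fixed 83; total 367.
{Loc-1, Loc-3, Loc-4}: #1→Loc-1 5·14=70, #2→Loc-3 2·7=14, #3→Loc-4 4·16=64, #4→Loc-3 2·11=22, #5→Loc-4 10·4=40, #6→Loc-1 7·4=28, #7→Loc-4 2·17=34, #8→Loc-1 2·24=48. Service 320; fixed 69; total 389.
{Loc-2, Loc-3, Loc-4}: #1→Loc-2 3·14=42, #2→Loc-3 2·7=14, #3→Loc-4 4·16=64, #4→Loc-3 2·11=22, #5→Loc-2 8·4=32, #6→Loc-2 8·4=32, #7→Loc-4 2·17=34, #8→Loc-3 5·24=120. Service 360; fixed 59; total 419.
{Loc-3}: #1→Loc-3 10·14=140, #2→Loc-3 2·7=14, #3→Loc-3 14·16=224, #4→Loc-3 2·11=22, #5→Loc-3 14·4=56, #6→Loc-3 14·4=56, #7→Loc-3 11·17=187, #8→Loc-3 5·24=120. Service 819; fixed 9; total 828.
No other subset beats 367.

Open Loc-1, Loc-2, Loc-3 and Loc-4; minimum total cost 367.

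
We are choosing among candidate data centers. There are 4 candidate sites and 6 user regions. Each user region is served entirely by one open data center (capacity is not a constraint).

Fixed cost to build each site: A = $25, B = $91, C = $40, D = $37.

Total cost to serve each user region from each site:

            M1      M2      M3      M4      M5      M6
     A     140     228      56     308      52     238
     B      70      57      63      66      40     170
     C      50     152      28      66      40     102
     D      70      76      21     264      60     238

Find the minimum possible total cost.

Minimum total cost: 432

For any fixed open set, each user region goes to its cheapest open site; total = fixed + service.
{C, D}: M1→C 50, M2→D 76, M3→D 21, M4→C 66, M5→C 40, M6→C 102. Service 355; fixed 77; total 432.
{A, C, D}: service 355 + fixed 102 = 457
{B, C}: service 343 + fixed 131 = 474
{A, B, C, D}: M1→C 50, M2→B 57, M3→D 21, M4→B 66, M5→B 40, M6→C 102. Service 336; fixed 193; total 529.
No other subset beats 432.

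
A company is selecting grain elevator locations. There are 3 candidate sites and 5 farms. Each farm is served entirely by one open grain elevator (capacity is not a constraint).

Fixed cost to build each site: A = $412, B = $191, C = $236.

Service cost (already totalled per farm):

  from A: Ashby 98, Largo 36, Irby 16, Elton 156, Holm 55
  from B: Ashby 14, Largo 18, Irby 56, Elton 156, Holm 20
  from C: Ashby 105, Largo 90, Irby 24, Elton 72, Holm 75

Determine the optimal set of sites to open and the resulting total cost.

Open B only; minimum total cost 455.

For any fixed open set, each farm goes to its cheapest open site; total = fixed + service.
{B}: Ashby→B 14, Largo→B 18, Irby→B 56, Elton→B 156, Holm→B 20. Service 264; fixed 191; total 455.
{B, C}: service 148 + fixed 427 = 575
{C}: Ashby→C 105, Largo→C 90, Irby→C 24, Elton→C 72, Holm→C 75. Service 366; fixed 236; total 602.
{A, B, C}: Ashby→B 14, Largo→B 18, Irby→A 16, Elton→C 72, Holm→B 20. Service 140; fixed 839; total 979.
No other subset beats 455.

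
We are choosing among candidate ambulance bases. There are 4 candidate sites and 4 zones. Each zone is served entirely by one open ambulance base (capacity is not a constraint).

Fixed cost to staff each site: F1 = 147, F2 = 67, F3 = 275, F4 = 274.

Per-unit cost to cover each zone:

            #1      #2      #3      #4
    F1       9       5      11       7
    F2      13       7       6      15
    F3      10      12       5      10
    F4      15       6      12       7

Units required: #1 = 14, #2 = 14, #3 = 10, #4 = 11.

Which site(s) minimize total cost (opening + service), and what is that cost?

Open F1 only; minimum total cost 530.

For any fixed open set, each zone goes to its cheapest open site; total = fixed + service.
{F1}: #1→F1 9·14=126, #2→F1 5·14=70, #3→F1 11·10=110, #4→F1 7·11=77. Service 383; fixed 147; total 530.
{F1, F2}: #1→F1 9·14=126, #2→F1 5·14=70, #3→F2 6·10=60, #4→F1 7·11=77. Service 333; fixed 214; total 547.
{F2}: service 505 + fixed 67 = 572
{F1, F2, F3, F4}: service 323 + fixed 763 = 1086
No other subset beats 530.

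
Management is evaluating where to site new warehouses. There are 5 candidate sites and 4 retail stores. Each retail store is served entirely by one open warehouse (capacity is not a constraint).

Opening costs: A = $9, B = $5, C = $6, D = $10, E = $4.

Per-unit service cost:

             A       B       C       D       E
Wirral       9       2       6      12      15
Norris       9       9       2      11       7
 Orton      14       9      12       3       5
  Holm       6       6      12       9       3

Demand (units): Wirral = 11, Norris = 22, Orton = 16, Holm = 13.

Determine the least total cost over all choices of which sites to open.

For any fixed open set, each retail store goes to its cheapest open site; total = fixed + service.
{B, C, D, E}: Wirral→B 2·11=22, Norris→C 2·22=44, Orton→D 3·16=48, Holm→E 3·13=39. Service 153; fixed 25; total 178.
{A, B, C, D, E}: service 153 + fixed 34 = 187
{B, C, E}: Wirral→B 2·11=22, Norris→C 2·22=44, Orton→E 5·16=80, Holm→E 3·13=39. Service 185; fixed 15; total 200.
{E}: service 438 + fixed 4 = 442
No other subset beats 178.

Minimum total cost: 178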